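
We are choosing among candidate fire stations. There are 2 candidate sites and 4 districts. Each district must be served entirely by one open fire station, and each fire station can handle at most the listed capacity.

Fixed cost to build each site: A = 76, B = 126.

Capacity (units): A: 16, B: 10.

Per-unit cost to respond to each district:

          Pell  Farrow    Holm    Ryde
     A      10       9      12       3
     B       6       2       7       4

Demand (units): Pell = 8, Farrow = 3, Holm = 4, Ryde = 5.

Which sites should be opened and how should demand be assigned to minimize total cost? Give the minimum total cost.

Minimum total cost: 331

Open {A, B}: Pell→A 10·8=80, Farrow→B 2·3=6, Holm→B 7·4=28, Ryde→A 3·5=15.
Loads: A carries 13/16, B carries 7/10. Service 129; fixed 202; total 331.
Next best feasible plan costs 340.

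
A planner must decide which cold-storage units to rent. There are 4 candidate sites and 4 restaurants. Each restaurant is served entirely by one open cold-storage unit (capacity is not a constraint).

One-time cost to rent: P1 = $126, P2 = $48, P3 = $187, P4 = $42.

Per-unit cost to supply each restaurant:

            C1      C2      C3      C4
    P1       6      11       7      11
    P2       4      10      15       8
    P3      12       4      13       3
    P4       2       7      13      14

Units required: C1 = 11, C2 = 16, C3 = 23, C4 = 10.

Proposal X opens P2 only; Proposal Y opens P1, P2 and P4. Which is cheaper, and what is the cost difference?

Proposal X: {P2}: C1→P2 4·11=44, C2→P2 10·16=160, C3→P2 15·23=345, C4→P2 8·10=80. Service 629; fixed 48; total 677.
Proposal Y: {P1, P2, P4}: C1→P4 2·11=22, C2→P4 7·16=112, C3→P1 7·23=161, C4→P2 8·10=80. Service 375; fixed 216; total 591.
Difference: |677 − 591| = 86.

Proposal Y is cheaper by 86.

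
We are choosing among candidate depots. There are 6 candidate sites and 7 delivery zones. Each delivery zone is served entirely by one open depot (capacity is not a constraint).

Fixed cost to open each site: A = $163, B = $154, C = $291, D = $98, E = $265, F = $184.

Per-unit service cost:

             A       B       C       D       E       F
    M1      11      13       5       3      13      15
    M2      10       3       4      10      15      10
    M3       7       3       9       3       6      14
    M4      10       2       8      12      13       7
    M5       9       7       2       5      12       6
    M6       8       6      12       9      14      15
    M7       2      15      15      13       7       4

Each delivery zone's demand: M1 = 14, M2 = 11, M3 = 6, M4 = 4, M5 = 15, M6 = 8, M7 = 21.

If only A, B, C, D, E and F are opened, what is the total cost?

Total cost: 1376

Each delivery zone is assigned to its cheapest site among the open ones.
{A, B, C, D, E, F}: M1→D 3·14=42, M2→B 3·11=33, M3→B 3·6=18, M4→B 2·4=8, M5→C 2·15=30, M6→B 6·8=48, M7→A 2·21=42. Service 221; fixed 1155; total 1376.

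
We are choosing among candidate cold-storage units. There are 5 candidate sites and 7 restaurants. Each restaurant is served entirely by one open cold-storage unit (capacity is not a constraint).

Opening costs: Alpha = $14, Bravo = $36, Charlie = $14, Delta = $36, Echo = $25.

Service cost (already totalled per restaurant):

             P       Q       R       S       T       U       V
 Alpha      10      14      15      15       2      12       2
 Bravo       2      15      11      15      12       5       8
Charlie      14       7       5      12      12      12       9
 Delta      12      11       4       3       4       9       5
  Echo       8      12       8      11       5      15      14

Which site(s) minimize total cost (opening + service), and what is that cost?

For any fixed open set, each restaurant goes to its cheapest open site; total = fixed + service.
{Alpha, Charlie}: P→Alpha 10, Q→Charlie 7, R→Charlie 5, S→Charlie 12, T→Alpha 2, U→Alpha 12, V→Alpha 2. Service 50; fixed 28; total 78.
{Alpha}: P→Alpha 10, Q→Alpha 14, R→Alpha 15, S→Alpha 15, T→Alpha 2, U→Alpha 12, V→Alpha 2. Service 70; fixed 14; total 84.
{Delta}: P→Delta 12, Q→Delta 11, R→Delta 4, S→Delta 3, T→Delta 4, U→Delta 9, V→Delta 5. Service 48; fixed 36; total 84.
{Alpha, Bravo, Charlie, Delta, Echo}: service 25 + fixed 125 = 150
No other subset beats 78.

Open Alpha and Charlie; minimum total cost 78.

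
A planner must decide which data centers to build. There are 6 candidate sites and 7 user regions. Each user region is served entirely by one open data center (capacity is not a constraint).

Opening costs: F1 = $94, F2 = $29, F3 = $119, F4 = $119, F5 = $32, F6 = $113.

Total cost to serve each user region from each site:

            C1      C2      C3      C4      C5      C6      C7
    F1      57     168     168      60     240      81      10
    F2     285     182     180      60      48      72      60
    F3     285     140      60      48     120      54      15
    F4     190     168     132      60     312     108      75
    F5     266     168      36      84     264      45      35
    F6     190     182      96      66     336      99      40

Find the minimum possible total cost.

For any fixed open set, each user region goes to its cheapest open site; total = fixed + service.
{F1, F2, F5}: C1→F1 57, C2→F1 168, C3→F5 36, C4→F1 60, C5→F2 48, C6→F5 45, C7→F1 10. Service 424; fixed 155; total 579.
{F1, F2, F3, F5}: C1→F1 57, C2→F3 140, C3→F5 36, C4→F3 48, C5→F2 48, C6→F5 45, C7→F1 10. Service 384; fixed 274; total 658.
{F1, F2, F3}: service 417 + fixed 242 = 659
{F1, F2, F3, F4, F5, F6}: C1→F1 57, C2→F3 140, C3→F5 36, C4→F3 48, C5→F2 48, C6→F5 45, C7→F1 10. Service 384; fixed 506; total 890.
No other subset beats 579.

Minimum total cost: 579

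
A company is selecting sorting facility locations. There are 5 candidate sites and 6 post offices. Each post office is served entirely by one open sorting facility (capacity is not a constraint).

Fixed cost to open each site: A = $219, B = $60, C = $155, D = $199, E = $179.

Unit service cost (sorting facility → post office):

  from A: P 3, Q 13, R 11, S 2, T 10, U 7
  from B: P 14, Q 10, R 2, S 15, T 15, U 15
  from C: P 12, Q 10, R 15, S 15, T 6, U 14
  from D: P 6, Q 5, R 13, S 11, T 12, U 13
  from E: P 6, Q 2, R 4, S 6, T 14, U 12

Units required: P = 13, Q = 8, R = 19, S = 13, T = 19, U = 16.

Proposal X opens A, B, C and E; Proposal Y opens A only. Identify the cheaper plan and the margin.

Proposal X: {A, B, C, E}: P→A 3·13=39, Q→E 2·8=16, R→B 2·19=38, S→A 2·13=26, T→C 6·19=114, U→A 7·16=112. Service 345; fixed 613; total 958.
Proposal Y: {A}: P→A 3·13=39, Q→A 13·8=104, R→A 11·19=209, S→A 2·13=26, T→A 10·19=190, U→A 7·16=112. Service 680; fixed 219; total 899.
Difference: |958 − 899| = 59.

Proposal Y is cheaper by 59.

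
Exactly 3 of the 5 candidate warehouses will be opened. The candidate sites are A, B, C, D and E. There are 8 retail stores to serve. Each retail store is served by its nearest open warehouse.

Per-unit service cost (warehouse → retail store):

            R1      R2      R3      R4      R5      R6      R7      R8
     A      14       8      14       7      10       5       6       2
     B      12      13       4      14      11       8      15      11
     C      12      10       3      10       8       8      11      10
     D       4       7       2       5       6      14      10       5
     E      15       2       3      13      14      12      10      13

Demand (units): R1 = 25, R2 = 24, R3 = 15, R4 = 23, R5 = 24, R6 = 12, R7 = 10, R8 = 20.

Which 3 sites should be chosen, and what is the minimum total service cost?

Choose A, D and E; total service cost 597.

With exactly 3 open, each retail store uses its cheapest among the chosen.
{A, D, E}: R1→D 4·25=100, R2→E 2·24=48, R3→D 2·15=30, R4→D 5·23=115, R5→D 6·24=144, R6→A 5·12=60, R7→A 6·10=60, R8→A 2·20=40. Service cost 597.
{A, B, D}: service cost 717
{A, C, D}: service cost 717
Among all 10 size-3 choices, {A, D, E} is lowest.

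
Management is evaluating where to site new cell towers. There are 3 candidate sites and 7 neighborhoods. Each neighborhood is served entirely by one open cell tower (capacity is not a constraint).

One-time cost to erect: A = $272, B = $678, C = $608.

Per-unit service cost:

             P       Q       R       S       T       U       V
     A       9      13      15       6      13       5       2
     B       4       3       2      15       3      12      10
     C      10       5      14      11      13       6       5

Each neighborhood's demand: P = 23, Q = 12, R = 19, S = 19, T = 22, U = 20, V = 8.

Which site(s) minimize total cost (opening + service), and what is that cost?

For any fixed open set, each neighborhood goes to its cheapest open site; total = fixed + service.
{A, B}: P→B 4·23=92, Q→B 3·12=36, R→B 2·19=38, S→A 6·19=114, T→B 3·22=66, U→A 5·20=100, V→A 2·8=16. Service 462; fixed 950; total 1412.
{A}: P→A 9·23=207, Q→A 13·12=156, R→A 15·19=285, S→A 6·19=114, T→A 13·22=286, U→A 5·20=100, V→A 2·8=16. Service 1164; fixed 272; total 1436.
{B}: P→B 4·23=92, Q→B 3·12=36, R→B 2·19=38, S→B 15·19=285, T→B 3·22=66, U→B 12·20=240, V→B 10·8=80. Service 837; fixed 678; total 1515.
{A, B, C}: service 462 + fixed 1558 = 2020
(All 7 nonempty subsets were checked; A and B is lowest.)

Open A and B; minimum total cost 1412.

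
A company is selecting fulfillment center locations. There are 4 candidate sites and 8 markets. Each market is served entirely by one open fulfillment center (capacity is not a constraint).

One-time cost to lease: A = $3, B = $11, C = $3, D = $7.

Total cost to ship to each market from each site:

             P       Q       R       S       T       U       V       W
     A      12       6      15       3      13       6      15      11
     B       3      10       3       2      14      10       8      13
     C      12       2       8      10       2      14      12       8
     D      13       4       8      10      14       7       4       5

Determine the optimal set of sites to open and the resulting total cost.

Open B, C and D; minimum total cost 49.

For any fixed open set, each market goes to its cheapest open site; total = fixed + service.
{B, C, D}: P→B 3, Q→C 2, R→B 3, S→B 2, T→C 2, U→D 7, V→D 4, W→D 5. Service 28; fixed 21; total 49.
{A, B, C}: P→B 3, Q→C 2, R→B 3, S→B 2, T→C 2, U→A 6, V→B 8, W→C 8. Service 34; fixed 17; total 51.
{A, B, C, D}: service 27 + fixed 24 = 51
{A}: P→A 12, Q→A 6, R→A 15, S→A 3, T→A 13, U→A 6, V→A 15, W→A 11. Service 81; fixed 3; total 84.
No other subset beats 49.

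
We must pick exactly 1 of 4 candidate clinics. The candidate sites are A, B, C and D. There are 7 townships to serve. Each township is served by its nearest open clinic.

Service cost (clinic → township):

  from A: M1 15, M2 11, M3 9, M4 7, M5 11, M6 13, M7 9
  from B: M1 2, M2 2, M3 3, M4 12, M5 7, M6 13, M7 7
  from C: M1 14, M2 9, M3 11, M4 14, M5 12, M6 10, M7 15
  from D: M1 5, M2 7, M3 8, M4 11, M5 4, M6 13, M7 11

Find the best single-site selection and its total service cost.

With exactly 1 open, each township uses its cheapest among the chosen.
{B}: M1→B 2, M2→B 2, M3→B 3, M4→B 12, M5→B 7, M6→B 13, M7→B 7. Service cost 46.
{D}: service cost 59
{A}: service cost 75
Among all 4 size-1 choices, {B} is lowest.

Choose B only; total service cost 46.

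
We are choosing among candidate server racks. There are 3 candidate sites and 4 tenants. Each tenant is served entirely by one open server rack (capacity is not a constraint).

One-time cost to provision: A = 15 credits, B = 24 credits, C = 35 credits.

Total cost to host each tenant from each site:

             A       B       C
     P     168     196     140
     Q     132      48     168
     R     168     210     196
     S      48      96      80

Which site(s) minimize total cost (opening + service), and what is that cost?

Open A and B; minimum total cost 471.

For any fixed open set, each tenant goes to its cheapest open site; total = fixed + service.
{A, B}: P→A 168, Q→B 48, R→A 168, S→A 48. Service 432; fixed 39; total 471.
{A, B, C}: service 404 + fixed 74 = 478
{B, C}: P→C 140, Q→B 48, R→C 196, S→C 80. Service 464; fixed 59; total 523.
{A}: service 516 + fixed 15 = 531
No other subset beats 471.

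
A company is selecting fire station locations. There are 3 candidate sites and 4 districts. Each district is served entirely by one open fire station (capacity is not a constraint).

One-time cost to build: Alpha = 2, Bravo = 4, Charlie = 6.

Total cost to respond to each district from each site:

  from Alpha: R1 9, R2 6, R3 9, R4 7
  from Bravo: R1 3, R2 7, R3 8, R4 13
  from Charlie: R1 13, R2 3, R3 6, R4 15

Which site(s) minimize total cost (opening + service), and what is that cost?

Open Alpha and Bravo; minimum total cost 30.

For any fixed open set, each district goes to its cheapest open site; total = fixed + service.
{Alpha, Bravo}: R1→Bravo 3, R2→Alpha 6, R3→Bravo 8, R4→Alpha 7. Service 24; fixed 6; total 30.
{Alpha, Bravo, Charlie}: R1→Bravo 3, R2→Charlie 3, R3→Charlie 6, R4→Alpha 7. Service 19; fixed 12; total 31.
{Alpha}: service 31 + fixed 2 = 33
(All 7 nonempty subsets were checked; Alpha and Bravo is lowest.)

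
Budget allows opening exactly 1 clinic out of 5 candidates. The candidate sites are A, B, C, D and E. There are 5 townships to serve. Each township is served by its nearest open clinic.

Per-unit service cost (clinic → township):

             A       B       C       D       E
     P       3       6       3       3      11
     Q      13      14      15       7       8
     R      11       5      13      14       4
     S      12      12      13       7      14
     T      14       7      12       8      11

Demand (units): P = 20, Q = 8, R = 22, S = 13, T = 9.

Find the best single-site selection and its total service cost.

With exactly 1 open, each township uses its cheapest among the chosen.
{B}: P→B 6·20=120, Q→B 14·8=112, R→B 5·22=110, S→B 12·13=156, T→B 7·9=63. Service cost 561.
{D}: service cost 587
{E}: service cost 653
Among all 5 size-1 choices, {B} is lowest.

Choose B only; total service cost 561.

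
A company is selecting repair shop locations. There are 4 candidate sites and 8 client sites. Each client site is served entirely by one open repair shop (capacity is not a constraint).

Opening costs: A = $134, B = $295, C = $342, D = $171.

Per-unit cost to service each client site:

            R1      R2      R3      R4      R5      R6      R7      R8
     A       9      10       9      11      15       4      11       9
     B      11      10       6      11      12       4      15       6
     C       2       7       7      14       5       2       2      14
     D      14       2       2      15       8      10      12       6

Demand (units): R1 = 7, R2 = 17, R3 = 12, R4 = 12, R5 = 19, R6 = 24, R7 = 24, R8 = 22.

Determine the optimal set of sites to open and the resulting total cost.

Open C and D; minimum total cost 1076.

For any fixed open set, each client site goes to its cheapest open site; total = fixed + service.
{C, D}: R1→C 2·7=14, R2→D 2·17=34, R3→D 2·12=24, R4→C 14·12=168, R5→C 5·19=95, R6→C 2·24=48, R7→C 2·24=48, R8→D 6·22=132. Service 563; fixed 513; total 1076.
{A, C, D}: R1→C 2·7=14, R2→D 2·17=34, R3→D 2·12=24, R4→A 11·12=132, R5→C 5·19=95, R6→C 2·24=48, R7→C 2·24=48, R8→D 6·22=132. Service 527; fixed 647; total 1174.
{A, D}: R1→A 9·7=63, R2→D 2·17=34, R3→D 2·12=24, R4→A 11·12=132, R5→D 8·19=152, R6→A 4·24=96, R7→A 11·24=264, R8→D 6·22=132. Service 897; fixed 305; total 1202.
{A, B, C, D}: service 527 + fixed 942 = 1469
(All 15 nonempty subsets were checked; C and D is lowest.)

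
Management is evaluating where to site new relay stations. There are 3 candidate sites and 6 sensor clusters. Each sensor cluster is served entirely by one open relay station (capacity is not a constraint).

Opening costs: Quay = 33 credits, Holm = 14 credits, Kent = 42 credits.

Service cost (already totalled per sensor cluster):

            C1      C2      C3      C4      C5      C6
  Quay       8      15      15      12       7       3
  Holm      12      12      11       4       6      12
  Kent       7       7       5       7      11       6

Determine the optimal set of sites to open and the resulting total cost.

For any fixed open set, each sensor cluster goes to its cheapest open site; total = fixed + service.
{Holm}: C1→Holm 12, C2→Holm 12, C3→Holm 11, C4→Holm 4, C5→Holm 6, C6→Holm 12. Service 57; fixed 14; total 71.
{Kent}: C1→Kent 7, C2→Kent 7, C3→Kent 5, C4→Kent 7, C5→Kent 11, C6→Kent 6. Service 43; fixed 42; total 85.
{Quay, Holm}: service 44 + fixed 47 = 91
{Quay, Holm, Kent}: service 32 + fixed 89 = 121
No other subset beats 71.

Open Holm only; minimum total cost 71.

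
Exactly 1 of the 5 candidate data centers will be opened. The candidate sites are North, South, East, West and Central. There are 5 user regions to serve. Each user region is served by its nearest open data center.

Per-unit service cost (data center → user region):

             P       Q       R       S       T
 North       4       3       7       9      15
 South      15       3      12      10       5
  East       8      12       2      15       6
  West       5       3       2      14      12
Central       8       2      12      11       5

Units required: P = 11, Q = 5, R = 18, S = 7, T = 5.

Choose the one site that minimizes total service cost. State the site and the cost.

Choose West only; total service cost 264.

With exactly 1 open, each user region uses its cheapest among the chosen.
{West}: P→West 5·11=55, Q→West 3·5=15, R→West 2·18=36, S→West 14·7=98, T→West 12·5=60. Service cost 264.
{East}: service cost 319
{North}: service cost 323
Among all 5 size-1 choices, {West} is lowest.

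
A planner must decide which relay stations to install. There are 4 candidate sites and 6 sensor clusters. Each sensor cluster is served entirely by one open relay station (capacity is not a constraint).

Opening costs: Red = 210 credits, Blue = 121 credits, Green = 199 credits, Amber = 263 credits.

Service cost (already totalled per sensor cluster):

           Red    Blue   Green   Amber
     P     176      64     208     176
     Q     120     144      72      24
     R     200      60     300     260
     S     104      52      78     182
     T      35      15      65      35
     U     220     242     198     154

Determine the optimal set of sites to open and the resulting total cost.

For any fixed open set, each sensor cluster goes to its cheapest open site; total = fixed + service.
{Blue}: P→Blue 64, Q→Blue 144, R→Blue 60, S→Blue 52, T→Blue 15, U→Blue 242. Service 577; fixed 121; total 698.
{Blue, Amber}: service 369 + fixed 384 = 753
{Blue, Green}: service 461 + fixed 320 = 781
{Red, Blue, Green, Amber}: service 369 + fixed 793 = 1162
(All 15 nonempty subsets were checked; Blue only is lowest.)

Open Blue only; minimum total cost 698.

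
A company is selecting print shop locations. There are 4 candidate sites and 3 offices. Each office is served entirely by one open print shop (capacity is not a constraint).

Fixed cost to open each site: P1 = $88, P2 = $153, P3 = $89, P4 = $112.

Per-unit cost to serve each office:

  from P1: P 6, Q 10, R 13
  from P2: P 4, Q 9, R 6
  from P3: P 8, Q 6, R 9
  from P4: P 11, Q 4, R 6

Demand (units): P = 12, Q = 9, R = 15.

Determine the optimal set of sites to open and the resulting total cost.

For any fixed open set, each office goes to its cheapest open site; total = fixed + service.
{P4}: P→P4 11·12=132, Q→P4 4·9=36, R→P4 6·15=90. Service 258; fixed 112; total 370.
{P2}: service 219 + fixed 153 = 372
{P3}: P→P3 8·12=96, Q→P3 6·9=54, R→P3 9·15=135. Service 285; fixed 89; total 374.
{P1, P2, P3, P4}: service 174 + fixed 442 = 616
No other subset beats 370.

Open P4 only; minimum total cost 370.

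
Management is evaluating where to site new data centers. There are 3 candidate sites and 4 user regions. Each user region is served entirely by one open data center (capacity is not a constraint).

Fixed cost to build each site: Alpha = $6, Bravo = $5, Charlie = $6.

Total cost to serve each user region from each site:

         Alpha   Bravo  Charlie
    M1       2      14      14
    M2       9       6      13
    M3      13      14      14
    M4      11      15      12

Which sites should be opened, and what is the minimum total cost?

Open Alpha only; minimum total cost 41.

For any fixed open set, each user region goes to its cheapest open site; total = fixed + service.
{Alpha}: M1→Alpha 2, M2→Alpha 9, M3→Alpha 13, M4→Alpha 11. Service 35; fixed 6; total 41.
{Alpha, Bravo}: service 32 + fixed 11 = 43
{Alpha, Charlie}: M1→Alpha 2, M2→Alpha 9, M3→Alpha 13, M4→Alpha 11. Service 35; fixed 12; total 47.
{Alpha, Bravo, Charlie}: service 32 + fixed 17 = 49
No other subset beats 41.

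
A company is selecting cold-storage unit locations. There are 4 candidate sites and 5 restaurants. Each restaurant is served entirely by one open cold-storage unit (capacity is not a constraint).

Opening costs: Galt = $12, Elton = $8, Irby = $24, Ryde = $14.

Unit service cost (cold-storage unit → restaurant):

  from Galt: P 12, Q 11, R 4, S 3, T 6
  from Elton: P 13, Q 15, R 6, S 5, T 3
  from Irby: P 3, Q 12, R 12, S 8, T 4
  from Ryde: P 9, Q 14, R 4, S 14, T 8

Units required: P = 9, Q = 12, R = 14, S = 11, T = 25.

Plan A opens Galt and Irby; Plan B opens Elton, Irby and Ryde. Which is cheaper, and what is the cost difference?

Plan A: {Galt, Irby}: P→Irby 3·9=27, Q→Galt 11·12=132, R→Galt 4·14=56, S→Galt 3·11=33, T→Irby 4·25=100. Service 348; fixed 36; total 384.
Plan B: {Elton, Irby, Ryde}: P→Irby 3·9=27, Q→Irby 12·12=144, R→Ryde 4·14=56, S→Elton 5·11=55, T→Elton 3·25=75. Service 357; fixed 46; total 403.
Difference: |384 − 403| = 19.

Plan A is cheaper by 19.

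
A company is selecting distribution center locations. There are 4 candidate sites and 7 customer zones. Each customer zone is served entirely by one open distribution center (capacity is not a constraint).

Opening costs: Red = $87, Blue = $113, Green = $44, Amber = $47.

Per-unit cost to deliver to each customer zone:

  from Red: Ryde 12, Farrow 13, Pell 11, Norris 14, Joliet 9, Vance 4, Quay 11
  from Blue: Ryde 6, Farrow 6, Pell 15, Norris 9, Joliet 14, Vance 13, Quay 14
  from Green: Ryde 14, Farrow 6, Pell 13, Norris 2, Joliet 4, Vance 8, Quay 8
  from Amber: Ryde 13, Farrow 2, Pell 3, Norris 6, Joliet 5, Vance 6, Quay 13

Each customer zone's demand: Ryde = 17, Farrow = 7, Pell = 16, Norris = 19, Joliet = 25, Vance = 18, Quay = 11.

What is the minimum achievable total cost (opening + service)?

Minimum total cost: 702

For any fixed open set, each customer zone goes to its cheapest open site; total = fixed + service.
{Blue, Green, Amber}: Ryde→Blue 6·17=102, Farrow→Amber 2·7=14, Pell→Amber 3·16=48, Norris→Green 2·19=38, Joliet→Green 4·25=100, Vance→Amber 6·18=108, Quay→Green 8·11=88. Service 498; fixed 204; total 702.
{Green, Amber}: Ryde→Amber 13·17=221, Farrow→Amber 2·7=14, Pell→Amber 3·16=48, Norris→Green 2·19=38, Joliet→Green 4·25=100, Vance→Amber 6·18=108, Quay→Green 8·11=88. Service 617; fixed 91; total 708.
{Red, Green, Amber}: Ryde→Red 12·17=204, Farrow→Amber 2·7=14, Pell→Amber 3·16=48, Norris→Green 2·19=38, Joliet→Green 4·25=100, Vance→Red 4·18=72, Quay→Green 8·11=88. Service 564; fixed 178; total 742.
{Red, Blue, Green, Amber}: Ryde→Blue 6·17=102, Farrow→Amber 2·7=14, Pell→Amber 3·16=48, Norris→Green 2·19=38, Joliet→Green 4·25=100, Vance→Red 4·18=72, Quay→Green 8·11=88. Service 462; fixed 291; total 753.
No other subset beats 702.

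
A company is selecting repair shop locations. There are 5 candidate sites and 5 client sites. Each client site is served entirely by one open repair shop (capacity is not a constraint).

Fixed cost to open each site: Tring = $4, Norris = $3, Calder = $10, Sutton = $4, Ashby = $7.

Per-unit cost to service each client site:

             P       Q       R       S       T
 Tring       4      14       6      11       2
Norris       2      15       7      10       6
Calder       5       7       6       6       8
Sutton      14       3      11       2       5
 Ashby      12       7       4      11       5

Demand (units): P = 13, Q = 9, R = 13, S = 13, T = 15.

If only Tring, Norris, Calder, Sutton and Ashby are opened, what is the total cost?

Each client site is assigned to its cheapest site among the open ones.
{Tring, Norris, Calder, Sutton, Ashby}: P→Norris 2·13=26, Q→Sutton 3·9=27, R→Ashby 4·13=52, S→Sutton 2·13=26, T→Tring 2·15=30. Service 161; fixed 28; total 189.

Total cost: 189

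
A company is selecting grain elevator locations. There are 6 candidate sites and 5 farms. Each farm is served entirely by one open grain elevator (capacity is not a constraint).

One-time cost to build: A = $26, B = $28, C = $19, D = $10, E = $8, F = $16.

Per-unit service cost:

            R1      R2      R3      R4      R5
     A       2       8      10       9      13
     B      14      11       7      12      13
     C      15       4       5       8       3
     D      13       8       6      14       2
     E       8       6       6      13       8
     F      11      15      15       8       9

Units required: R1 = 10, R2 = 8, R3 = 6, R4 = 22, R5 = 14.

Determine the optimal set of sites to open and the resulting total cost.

Open A, C and D; minimum total cost 341.

For any fixed open set, each farm goes to its cheapest open site; total = fixed + service.
{A, C, D}: R1→A 2·10=20, R2→C 4·8=32, R3→C 5·6=30, R4→C 8·22=176, R5→D 2·14=28. Service 286; fixed 55; total 341.
{A, C}: R1→A 2·10=20, R2→C 4·8=32, R3→C 5·6=30, R4→C 8·22=176, R5→C 3·14=42. Service 300; fixed 45; total 345.
{A, C, D, E}: service 286 + fixed 63 = 349
{A, B, C, D, E, F}: R1→A 2·10=20, R2→C 4·8=32, R3→C 5·6=30, R4→C 8·22=176, R5→D 2·14=28. Service 286; fixed 107; total 393.
No other subset beats 341.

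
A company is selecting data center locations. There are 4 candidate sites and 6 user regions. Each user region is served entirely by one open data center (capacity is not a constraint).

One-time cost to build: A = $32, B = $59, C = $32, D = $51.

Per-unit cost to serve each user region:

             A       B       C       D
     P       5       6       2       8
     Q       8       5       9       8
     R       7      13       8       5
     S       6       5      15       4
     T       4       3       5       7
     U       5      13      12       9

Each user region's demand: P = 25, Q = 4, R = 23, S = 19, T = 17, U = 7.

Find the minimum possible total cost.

Minimum total cost: 491

For any fixed open set, each user region goes to its cheapest open site; total = fixed + service.
{A, C, D}: P→C 2·25=50, Q→A 8·4=32, R→D 5·23=115, S→D 4·19=76, T→A 4·17=68, U→A 5·7=35. Service 376; fixed 115; total 491.
{C, D}: P→C 2·25=50, Q→D 8·4=32, R→D 5·23=115, S→D 4·19=76, T→C 5·17=85, U→D 9·7=63. Service 421; fixed 83; total 504.
{B, C, D}: service 375 + fixed 142 = 517
{A, B, C, D}: P→C 2·25=50, Q→B 5·4=20, R→D 5·23=115, S→D 4·19=76, T→B 3·17=51, U→A 5·7=35. Service 347; fixed 174; total 521.
(All 15 nonempty subsets were checked; A, C and D is lowest.)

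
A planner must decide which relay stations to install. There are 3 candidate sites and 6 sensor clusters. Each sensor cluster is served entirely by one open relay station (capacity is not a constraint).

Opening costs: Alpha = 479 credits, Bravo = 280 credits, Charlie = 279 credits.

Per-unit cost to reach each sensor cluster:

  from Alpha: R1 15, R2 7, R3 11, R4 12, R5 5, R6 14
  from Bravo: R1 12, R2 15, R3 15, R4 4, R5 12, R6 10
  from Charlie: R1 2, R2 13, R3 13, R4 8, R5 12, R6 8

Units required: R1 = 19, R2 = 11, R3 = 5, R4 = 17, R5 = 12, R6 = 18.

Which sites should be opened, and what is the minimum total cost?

Open Charlie only; minimum total cost 949.

For any fixed open set, each sensor cluster goes to its cheapest open site; total = fixed + service.
{Charlie}: R1→Charlie 2·19=38, R2→Charlie 13·11=143, R3→Charlie 13·5=65, R4→Charlie 8·17=136, R5→Charlie 12·12=144, R6→Charlie 8·18=144. Service 670; fixed 279; total 949.
{Bravo}: service 860 + fixed 280 = 1140
{Bravo, Charlie}: service 602 + fixed 559 = 1161
{Alpha, Bravo, Charlie}: R1→Charlie 2·19=38, R2→Alpha 7·11=77, R3→Alpha 11·5=55, R4→Bravo 4·17=68, R5→Alpha 5·12=60, R6→Charlie 8·18=144. Service 442; fixed 1038; total 1480.
No other subset beats 949.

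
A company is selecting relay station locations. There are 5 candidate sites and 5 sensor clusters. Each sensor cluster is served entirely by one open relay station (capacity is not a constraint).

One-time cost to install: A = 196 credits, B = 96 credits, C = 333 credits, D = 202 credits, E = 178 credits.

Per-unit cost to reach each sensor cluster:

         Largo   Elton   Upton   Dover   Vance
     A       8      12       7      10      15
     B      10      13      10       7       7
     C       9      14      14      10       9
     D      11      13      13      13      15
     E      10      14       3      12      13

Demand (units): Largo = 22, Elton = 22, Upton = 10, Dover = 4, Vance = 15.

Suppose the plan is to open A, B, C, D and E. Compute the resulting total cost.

Total cost: 1608

Each sensor cluster is assigned to its cheapest site among the open ones.
{A, B, C, D, E}: Largo→A 8·22=176, Elton→A 12·22=264, Upton→E 3·10=30, Dover→B 7·4=28, Vance→B 7·15=105. Service 603; fixed 1005; total 1608.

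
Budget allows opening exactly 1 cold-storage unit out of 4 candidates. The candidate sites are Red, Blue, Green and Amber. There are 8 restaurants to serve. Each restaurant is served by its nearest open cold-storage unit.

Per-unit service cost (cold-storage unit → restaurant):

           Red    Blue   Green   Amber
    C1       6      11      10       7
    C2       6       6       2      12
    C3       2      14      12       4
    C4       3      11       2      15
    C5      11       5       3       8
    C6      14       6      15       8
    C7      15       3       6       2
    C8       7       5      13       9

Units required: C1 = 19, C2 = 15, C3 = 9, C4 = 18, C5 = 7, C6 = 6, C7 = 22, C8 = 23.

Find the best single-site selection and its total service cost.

Choose Blue only; total service cost 875.

With exactly 1 open, each restaurant uses its cheapest among the chosen.
{Blue}: C1→Blue 11·19=209, C2→Blue 6·15=90, C3→Blue 14·9=126, C4→Blue 11·18=198, C5→Blue 5·7=35, C6→Blue 6·6=36, C7→Blue 3·22=66, C8→Blue 5·23=115. Service cost 875.
{Green}: service cost 906
{Red}: service cost 928
Among all 4 size-1 choices, {Blue} is lowest.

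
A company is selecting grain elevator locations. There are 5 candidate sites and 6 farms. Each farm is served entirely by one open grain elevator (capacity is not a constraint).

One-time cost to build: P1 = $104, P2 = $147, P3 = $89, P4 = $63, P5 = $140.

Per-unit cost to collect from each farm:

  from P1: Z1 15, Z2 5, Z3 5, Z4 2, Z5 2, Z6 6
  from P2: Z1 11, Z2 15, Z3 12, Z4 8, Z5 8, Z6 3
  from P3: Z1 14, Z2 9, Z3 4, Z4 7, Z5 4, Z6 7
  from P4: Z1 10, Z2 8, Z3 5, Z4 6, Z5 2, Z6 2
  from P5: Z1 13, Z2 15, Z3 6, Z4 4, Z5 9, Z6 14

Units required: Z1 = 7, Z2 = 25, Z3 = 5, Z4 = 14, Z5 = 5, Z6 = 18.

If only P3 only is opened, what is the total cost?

Each farm is assigned to its cheapest site among the open ones.
{P3}: Z1→P3 14·7=98, Z2→P3 9·25=225, Z3→P3 4·5=20, Z4→P3 7·14=98, Z5→P3 4·5=20, Z6→P3 7·18=126. Service 587; fixed 89; total 676.

Total cost: 676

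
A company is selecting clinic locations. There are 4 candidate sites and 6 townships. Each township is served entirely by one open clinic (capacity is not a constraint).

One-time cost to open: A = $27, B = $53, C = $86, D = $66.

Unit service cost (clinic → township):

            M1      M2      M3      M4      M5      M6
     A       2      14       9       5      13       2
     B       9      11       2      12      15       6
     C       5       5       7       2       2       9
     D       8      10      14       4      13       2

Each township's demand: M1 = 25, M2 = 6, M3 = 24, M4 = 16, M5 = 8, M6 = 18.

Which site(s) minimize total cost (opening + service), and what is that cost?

Open A, B and C; minimum total cost 378.

For any fixed open set, each township goes to its cheapest open site; total = fixed + service.
{A, B, C}: M1→A 2·25=50, M2→C 5·6=30, M3→B 2·24=48, M4→C 2·16=32, M5→C 2·8=16, M6→A 2·18=36. Service 212; fixed 166; total 378.
{A, B, C, D}: M1→A 2·25=50, M2→C 5·6=30, M3→B 2·24=48, M4→C 2·16=32, M5→C 2·8=16, M6→A 2·18=36. Service 212; fixed 232; total 444.
{A, C}: M1→A 2·25=50, M2→C 5·6=30, M3→C 7·24=168, M4→C 2·16=32, M5→C 2·8=16, M6→A 2·18=36. Service 332; fixed 113; total 445.
{A}: service 570 + fixed 27 = 597
No other subset beats 378.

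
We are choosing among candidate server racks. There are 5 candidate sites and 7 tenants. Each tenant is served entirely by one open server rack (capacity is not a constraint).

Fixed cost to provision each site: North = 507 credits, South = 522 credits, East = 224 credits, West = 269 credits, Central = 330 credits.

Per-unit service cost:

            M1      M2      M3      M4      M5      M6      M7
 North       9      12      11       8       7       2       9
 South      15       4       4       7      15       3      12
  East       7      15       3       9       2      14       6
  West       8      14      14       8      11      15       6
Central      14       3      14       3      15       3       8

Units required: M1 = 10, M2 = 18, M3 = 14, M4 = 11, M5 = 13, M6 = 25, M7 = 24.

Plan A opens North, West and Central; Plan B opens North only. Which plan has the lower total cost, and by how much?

Plan B is cheaper by 300.

Plan A: {North, West, Central}: M1→West 8·10=80, M2→Central 3·18=54, M3→North 11·14=154, M4→Central 3·11=33, M5→North 7·13=91, M6→North 2·25=50, M7→West 6·24=144. Service 606; fixed 1106; total 1712.
Plan B: {North}: M1→North 9·10=90, M2→North 12·18=216, M3→North 11·14=154, M4→North 8·11=88, M5→North 7·13=91, M6→North 2·25=50, M7→North 9·24=216. Service 905; fixed 507; total 1412.
Difference: |1712 − 1412| = 300.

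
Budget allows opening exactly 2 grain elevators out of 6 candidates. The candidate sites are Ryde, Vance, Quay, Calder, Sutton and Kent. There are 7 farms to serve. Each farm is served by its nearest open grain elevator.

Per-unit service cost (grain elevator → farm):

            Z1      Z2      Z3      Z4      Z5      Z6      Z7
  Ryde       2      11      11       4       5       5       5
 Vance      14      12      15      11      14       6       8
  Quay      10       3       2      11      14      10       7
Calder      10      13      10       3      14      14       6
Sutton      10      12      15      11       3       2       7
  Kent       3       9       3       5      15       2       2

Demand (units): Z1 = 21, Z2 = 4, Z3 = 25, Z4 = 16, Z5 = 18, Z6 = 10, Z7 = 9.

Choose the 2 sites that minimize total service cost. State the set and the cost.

With exactly 2 open, each farm uses its cheapest among the chosen.
{Ryde, Kent}: Z1→Ryde 2·21=42, Z2→Kent 9·4=36, Z3→Kent 3·25=75, Z4→Ryde 4·16=64, Z5→Ryde 5·18=90, Z6→Kent 2·10=20, Z7→Kent 2·9=18. Service cost 345.
{Sutton, Kent}: service cost 346
{Ryde, Quay}: service cost 353
Among all 15 size-2 choices, {Ryde, Kent} is lowest.

Choose Ryde and Kent; total service cost 345.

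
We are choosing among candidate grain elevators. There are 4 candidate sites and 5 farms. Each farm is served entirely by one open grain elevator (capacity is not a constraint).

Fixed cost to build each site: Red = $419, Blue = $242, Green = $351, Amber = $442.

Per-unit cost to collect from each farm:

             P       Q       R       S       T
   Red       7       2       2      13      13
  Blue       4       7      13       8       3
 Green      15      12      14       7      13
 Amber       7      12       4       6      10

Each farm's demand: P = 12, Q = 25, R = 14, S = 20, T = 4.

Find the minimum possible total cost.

Minimum total cost: 819

For any fixed open set, each farm goes to its cheapest open site; total = fixed + service.
{Blue}: P→Blue 4·12=48, Q→Blue 7·25=175, R→Blue 13·14=182, S→Blue 8·20=160, T→Blue 3·4=12. Service 577; fixed 242; total 819.
{Red}: service 474 + fixed 419 = 893
{Red, Blue}: P→Blue 4·12=48, Q→Red 2·25=50, R→Red 2·14=28, S→Blue 8·20=160, T→Blue 3·4=12. Service 298; fixed 661; total 959.
{Red, Blue, Green, Amber}: service 258 + fixed 1454 = 1712
(All 15 nonempty subsets were checked; Blue only is lowest.)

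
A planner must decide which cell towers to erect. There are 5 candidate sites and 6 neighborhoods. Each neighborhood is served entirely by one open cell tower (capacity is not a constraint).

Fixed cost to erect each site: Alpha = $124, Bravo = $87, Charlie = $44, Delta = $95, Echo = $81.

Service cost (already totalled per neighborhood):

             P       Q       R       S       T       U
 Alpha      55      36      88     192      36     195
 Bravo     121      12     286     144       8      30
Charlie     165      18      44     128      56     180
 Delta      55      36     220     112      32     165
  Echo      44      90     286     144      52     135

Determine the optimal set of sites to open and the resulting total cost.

Open Bravo and Charlie; minimum total cost 474.

For any fixed open set, each neighborhood goes to its cheapest open site; total = fixed + service.
{Bravo, Charlie}: P→Bravo 121, Q→Bravo 12, R→Charlie 44, S→Charlie 128, T→Bravo 8, U→Bravo 30. Service 343; fixed 131; total 474.
{Bravo, Charlie, Echo}: P→Echo 44, Q→Bravo 12, R→Charlie 44, S→Charlie 128, T→Bravo 8, U→Bravo 30. Service 266; fixed 212; total 478.
{Bravo, Charlie, Delta}: service 261 + fixed 226 = 487
{Alpha, Bravo, Charlie, Delta, Echo}: P→Echo 44, Q→Bravo 12, R→Charlie 44, S→Delta 112, T→Bravo 8, U→Bravo 30. Service 250; fixed 431; total 681.
No other subset beats 474.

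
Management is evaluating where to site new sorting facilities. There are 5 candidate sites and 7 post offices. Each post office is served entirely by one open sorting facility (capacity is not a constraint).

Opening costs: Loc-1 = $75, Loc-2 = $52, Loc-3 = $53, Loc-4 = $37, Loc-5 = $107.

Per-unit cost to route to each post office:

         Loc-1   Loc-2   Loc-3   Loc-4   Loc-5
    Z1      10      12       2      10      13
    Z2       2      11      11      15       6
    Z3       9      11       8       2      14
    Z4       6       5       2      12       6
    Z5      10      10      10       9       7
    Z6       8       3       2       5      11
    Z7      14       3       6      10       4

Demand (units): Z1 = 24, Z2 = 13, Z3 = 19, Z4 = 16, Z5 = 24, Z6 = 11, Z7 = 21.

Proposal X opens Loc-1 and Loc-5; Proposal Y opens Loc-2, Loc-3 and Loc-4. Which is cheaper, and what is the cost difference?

Proposal Y is cheaper by 351.

Proposal X: {Loc-1, Loc-5}: Z1→Loc-1 10·24=240, Z2→Loc-1 2·13=26, Z3→Loc-1 9·19=171, Z4→Loc-1 6·16=96, Z5→Loc-5 7·24=168, Z6→Loc-1 8·11=88, Z7→Loc-5 4·21=84. Service 873; fixed 182; total 1055.
Proposal Y: {Loc-2, Loc-3, Loc-4}: Z1→Loc-3 2·24=48, Z2→Loc-2 11·13=143, Z3→Loc-4 2·19=38, Z4→Loc-3 2·16=32, Z5→Loc-4 9·24=216, Z6→Loc-3 2·11=22, Z7→Loc-2 3·21=63. Service 562; fixed 142; total 704.
Difference: |1055 − 704| = 351.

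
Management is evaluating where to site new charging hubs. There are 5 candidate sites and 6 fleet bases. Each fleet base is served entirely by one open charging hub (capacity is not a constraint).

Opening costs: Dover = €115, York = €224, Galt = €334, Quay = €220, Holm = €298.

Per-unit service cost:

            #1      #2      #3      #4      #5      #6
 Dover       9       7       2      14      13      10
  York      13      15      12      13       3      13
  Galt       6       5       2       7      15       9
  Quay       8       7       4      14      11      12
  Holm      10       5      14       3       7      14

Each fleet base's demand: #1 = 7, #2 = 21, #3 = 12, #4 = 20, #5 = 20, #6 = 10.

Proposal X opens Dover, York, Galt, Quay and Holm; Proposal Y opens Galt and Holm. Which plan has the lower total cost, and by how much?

Proposal Y is cheaper by 479.

Proposal X: {Dover, York, Galt, Quay, Holm}: #1→Galt 6·7=42, #2→Galt 5·21=105, #3→Dover 2·12=24, #4→Holm 3·20=60, #5→York 3·20=60, #6→Galt 9·10=90. Service 381; fixed 1191; total 1572.
Proposal Y: {Galt, Holm}: #1→Galt 6·7=42, #2→Galt 5·21=105, #3→Galt 2·12=24, #4→Holm 3·20=60, #5→Holm 7·20=140, #6→Galt 9·10=90. Service 461; fixed 632; total 1093.
Difference: |1572 − 1093| = 479.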